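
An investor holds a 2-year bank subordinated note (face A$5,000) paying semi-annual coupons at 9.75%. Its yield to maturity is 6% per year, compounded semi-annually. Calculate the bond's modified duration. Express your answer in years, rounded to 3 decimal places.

Periodic yield y = 0.03. First find Macaulay duration:
  t   CF        PV=CF/(1+0.03)^t    t·PV
  1       243.75       236.6505       236.6505
  2       243.75       229.7578       459.5155
  3       243.75       223.0658       669.1973
  4     5,243.75     4,659.0040    18,636.0158
  Σ                  5,348.4780    20,001.3792
P = 5,348.4780; Macaulay duration = 20,001.3792 / 5,348.4780 = 3.73964 half-year periods = 1.86982 years.
Modified duration = D_Mac / (1 + y) = 1.86982 / 1.03 = 1.81536 years.

1.815 years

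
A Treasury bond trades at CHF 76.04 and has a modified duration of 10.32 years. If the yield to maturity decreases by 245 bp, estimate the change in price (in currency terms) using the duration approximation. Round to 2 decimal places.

Duration approximation: ΔP/P ≈ -D_mod · Δy = -10.32 × (-0.0245) = +0.252840.
ΔP ≈ 76.04 × (+0.252840) = +19.2259536.

+CHF 19.23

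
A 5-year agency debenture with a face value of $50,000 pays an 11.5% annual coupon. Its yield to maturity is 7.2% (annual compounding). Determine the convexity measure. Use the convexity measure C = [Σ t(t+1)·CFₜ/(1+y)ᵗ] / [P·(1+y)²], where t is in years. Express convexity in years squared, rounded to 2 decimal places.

20.21

With y = 0.072:
  t   CF        PV=CF/(1+0.072)^t    t·PV        t(t+1)·PV
  1     5,750.00     5,363.8060     5,363.8060      10,727.6119
  2     5,750.00     5,003.5503    10,007.1007      30,021.3021
  3     5,750.00     4,667.4910    14,002.4730      56,009.8919
  4     5,750.00     4,354.0028    17,416.0112      87,080.0559
  5    55,750.00    39,379.5678   196,897.8388   1,181,387.0329
  Σ                 58,768.4179   243,687.2296   1,365,225.8947
P = 58,768.4179.
Convexity = Σ t(t+1)·PV / [P·(1+y)²] = 1,365,225.8947 / (58,768.4179 × 1.149184) = 20.21487.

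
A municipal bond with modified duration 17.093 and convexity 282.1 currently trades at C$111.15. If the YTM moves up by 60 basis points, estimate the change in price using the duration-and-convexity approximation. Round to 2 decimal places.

Duration effect: -D_mod·Δy = -17.093 × (+0.006) = -0.102558
Convexity effect: ½·C·(Δy)² = 0.5 × 282.1 × (0.006)² = +0.0050778
ΔP/P ≈ -0.102558 + 0.0050778 = -0.0974802
ΔP ≈ 111.15 × (-0.0974802) = -10.83492423.

-C$10.83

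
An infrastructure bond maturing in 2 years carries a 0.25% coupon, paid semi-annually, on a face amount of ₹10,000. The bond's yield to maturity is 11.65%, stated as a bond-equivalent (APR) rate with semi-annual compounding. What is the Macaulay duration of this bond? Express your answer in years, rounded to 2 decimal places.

2.00 years

Periodic yield y = 0.05825. Discount each cash flow and weight by its period:
  t   CF        PV=CF/(1+0.05825)^t    t·PV
  1        12.50        11.8120        11.8120
  2        12.50        11.1618        22.3236
  3        12.50        10.5474        31.6422
  4    10,012.50     7,983.4281    31,933.7126
  Σ                  8,016.9493    31,999.4903
Price P = Σ PV = 8,016.9493.
Macaulay duration = Σ(t·PV) / P = 31,999.4903 / 8,016.9493 = 3.99148 half-year periods.
In years: 3.99148 / 2 = 1.99574 years.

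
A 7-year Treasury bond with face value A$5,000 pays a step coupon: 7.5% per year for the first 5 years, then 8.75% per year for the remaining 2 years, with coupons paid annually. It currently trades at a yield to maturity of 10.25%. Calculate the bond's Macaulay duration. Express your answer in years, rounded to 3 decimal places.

5.599 years

Periodic yield y = 0.1025. Discount each cash flow and weight by its year:
  t   CF        PV=CF/(1+0.1025)^t    t·PV
  1       375.00       340.1361       340.1361
  2       375.00       308.5134       617.0269
  3       375.00       279.8308       839.4923
  4       375.00       253.8148     1,015.2590
  5       375.00       230.2175     1,151.0874
  6       437.50       243.6164     1,461.6982
  7     5,437.50     2,746.3070    19,224.1490
  Σ                  4,402.4359    24,648.8488
Price P = Σ PV = 4,402.4359.
Macaulay duration = Σ(t·PV) / P = 24,648.8488 / 4,402.4359 = 5.59891 years.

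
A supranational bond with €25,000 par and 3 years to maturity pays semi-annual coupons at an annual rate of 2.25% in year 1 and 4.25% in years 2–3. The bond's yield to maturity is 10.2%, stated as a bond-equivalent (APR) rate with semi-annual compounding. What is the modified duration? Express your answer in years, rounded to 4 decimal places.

Periodic yield y = 0.051. First find Macaulay duration:
  t   CF        PV=CF/(1+0.051)^t    t·PV
  1       281.25       267.6023       267.6023
  2       281.25       254.6168       509.2337
  3       531.25       457.6050     1,372.8151
  4       531.25       435.3997     1,741.5986
  5       531.25       414.2718     2,071.3590
  6    25,531.25    18,943.3063   113,659.8379
  Σ                 20,772.8019   119,622.4465
P = 20,772.8019; Macaulay duration = 119,622.4465 / 20,772.8019 = 5.75861 half-year periods = 2.87930 years.
Modified duration = D_Mac / (1 + y) = 2.87930 / 1.051 = 2.73959 years.

2.7396 years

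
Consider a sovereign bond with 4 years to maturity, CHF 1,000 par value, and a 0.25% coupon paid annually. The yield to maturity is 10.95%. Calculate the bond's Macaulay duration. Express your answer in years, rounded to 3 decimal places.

Periodic yield y = 0.1095. Discount each cash flow and weight by its year:
  t   CF        PV=CF/(1+0.1095)^t    t·PV
  1         2.50         2.2533         2.2533
  2         2.50         2.0309         4.0618
  3         2.50         1.8305         5.4914
  4     1,002.50       661.5690     2,646.2761
  Σ                    667.6836     2,658.0824
Price P = Σ PV = 667.6836.
Macaulay duration = Σ(t·PV) / P = 2,658.0824 / 667.6836 = 3.98105 years.

3.981 years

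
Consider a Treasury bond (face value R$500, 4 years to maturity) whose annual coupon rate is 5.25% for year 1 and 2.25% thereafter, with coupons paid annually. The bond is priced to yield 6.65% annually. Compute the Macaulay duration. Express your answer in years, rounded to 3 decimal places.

Periodic yield y = 0.0665. Discount each cash flow and weight by its year:
  t   CF        PV=CF/(1+0.0665)^t    t·PV
  1        26.25        24.6132        24.6132
  2        11.25         9.8908        19.7816
  3        11.25         9.2741        27.8222
  4       511.25       395.1754     1,580.7015
  Σ                    438.9534     1,652.9185
Price P = Σ PV = 438.9534.
Macaulay duration = Σ(t·PV) / P = 1,652.9185 / 438.9534 = 3.76559 years.

3.766 years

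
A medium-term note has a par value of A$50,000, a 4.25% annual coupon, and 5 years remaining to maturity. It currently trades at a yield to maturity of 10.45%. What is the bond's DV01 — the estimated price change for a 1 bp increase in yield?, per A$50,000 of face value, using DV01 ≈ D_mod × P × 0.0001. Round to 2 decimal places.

A$15.79

Periodic yield y = 0.1045.
  t   CF        PV=CF/(1+0.1045)^t    t·PV
  1     2,125.00     1,923.9475     1,923.9475
  2     2,125.00     1,741.9171     3,483.8343
  3     2,125.00     1,577.1092     4,731.3277
  4     2,125.00     1,427.8943     5,711.5771
  5    52,125.00    31,711.5498   158,557.7489
  Σ                 38,382.4179   174,408.4355
P = 38,382.4179; D_Mac = 4.54397 yrs; D_mod = 4.11405 yrs.
DV01 ≈ 4.11405 × 38,382.4179 × 0.0001 = 15.790714.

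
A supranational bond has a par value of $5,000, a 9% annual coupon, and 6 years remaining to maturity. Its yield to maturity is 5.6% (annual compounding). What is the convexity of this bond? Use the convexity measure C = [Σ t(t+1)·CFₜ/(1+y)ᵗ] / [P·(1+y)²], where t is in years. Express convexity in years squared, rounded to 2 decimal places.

29.21

With y = 0.056:
  t   CF        PV=CF/(1+0.056)^t    t·PV        t(t+1)·PV
  1       450.00       426.1364       426.1364         852.2727
  2       450.00       403.5382       807.0764       2,421.2293
  3       450.00       382.1385     1,146.4154       4,585.6616
  4       450.00       361.8736     1,447.4942       7,237.4710
  5       450.00       342.6833     1,713.4164      10,280.4986
  6     5,450.00     3,930.1850    23,581.1100     165,067.7697
  Σ                  5,846.5549    29,121.6488     190,444.9030
P = 5,846.5549.
Convexity = Σ t(t+1)·PV / [P·(1+y)²] = 190,444.9030 / (5,846.5549 × 1.115136) = 29.21067.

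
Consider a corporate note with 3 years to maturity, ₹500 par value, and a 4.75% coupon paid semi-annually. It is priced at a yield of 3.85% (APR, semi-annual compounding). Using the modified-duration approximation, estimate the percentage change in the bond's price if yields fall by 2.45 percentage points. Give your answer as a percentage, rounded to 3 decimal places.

Periodic yield y = 0.01925. Modified duration first:
  t   CF        PV=CF/(1+0.01925)^t    t·PV
  1       11.875        11.6507        11.6507
  2       11.875        11.4307        22.8614
  3       11.875        11.2148        33.6444
  4       11.875        11.0030        44.0120
  5       11.875        10.7952        53.9759
  6      511.875       456.5408     2,739.2448
  Σ                    512.6352     2,905.3892
P = 512.6352; D_Mac = 5.66756 half-year periods = 2.83378 yrs; D_mod = 2.83378/(1+0.01925) = 2.78026 yrs.
ΔP/P ≈ -D_mod · Δy = -2.78026 × (-0.0245) = +0.068116 = +6.8116%.

+6.812%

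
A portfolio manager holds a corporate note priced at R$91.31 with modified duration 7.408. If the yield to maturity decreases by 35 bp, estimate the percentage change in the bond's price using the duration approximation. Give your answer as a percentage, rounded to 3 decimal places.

+2.593%

Duration approximation: ΔP/P ≈ -D_mod · Δy = -7.408 × (-0.0035) = +0.025928.
As a percentage: +2.5928%.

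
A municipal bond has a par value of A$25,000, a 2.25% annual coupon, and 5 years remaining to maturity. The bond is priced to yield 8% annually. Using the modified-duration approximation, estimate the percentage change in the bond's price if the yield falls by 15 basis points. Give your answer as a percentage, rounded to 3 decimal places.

Periodic yield y = 0.08. Modified duration first:
  t   CF        PV=CF/(1+0.08)^t    t·PV
  1       562.50       520.8333       520.8333
  2       562.50       482.2531       964.5062
  3       562.50       446.5306     1,339.5919
  4       562.50       413.4543     1,653.8172
  5    25,562.50    17,397.4080    86,987.0399
  Σ                 19,260.4793    91,465.7885
P = 19,260.4793; D_Mac = 4.74888 yrs; D_mod = 4.74888/(1+0.08) = 4.39712 yrs.
ΔP/P ≈ -D_mod · Δy = -4.39712 × (-0.0015) = +0.006596 = +0.6596%.

+0.660%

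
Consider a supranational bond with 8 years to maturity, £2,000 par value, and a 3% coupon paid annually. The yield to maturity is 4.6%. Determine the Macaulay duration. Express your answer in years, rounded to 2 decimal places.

Periodic yield y = 0.046. Discount each cash flow and weight by its year:
  t   CF        PV=CF/(1+0.046)^t    t·PV
  1        60.00        57.3614        57.3614
  2        60.00        54.8388       109.6776
  3        60.00        52.4271       157.2814
  4        60.00        50.1216       200.4862
  5        60.00        47.9174       239.5868
  6        60.00        45.8101       274.8605
  7        60.00        43.7955       306.5685
  8     2,060.00     1,437.5195    11,500.1560
  Σ                  1,789.7913    12,845.9784
Price P = Σ PV = 1,789.7913.
Macaulay duration = Σ(t·PV) / P = 12,845.9784 / 1,789.7913 = 7.17736 years.

7.18 years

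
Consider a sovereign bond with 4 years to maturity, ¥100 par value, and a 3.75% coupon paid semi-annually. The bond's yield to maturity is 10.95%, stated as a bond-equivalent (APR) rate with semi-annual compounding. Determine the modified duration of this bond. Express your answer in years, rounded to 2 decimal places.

Periodic yield y = 0.05475. First find Macaulay duration:
  t   CF        PV=CF/(1+0.05475)^t    t·PV
  1        1.875         1.7777         1.7777
  2        1.875         1.6854         3.3708
  3        1.875         1.5979         4.7937
  4        1.875         1.5150         6.0599
  5        1.875         1.4363         7.1816
  6        1.875         1.3618         8.1706
  7        1.875         1.2911         9.0376
  8      101.875        66.5076       532.0609
  Σ                     77.1727       572.4528
P = 77.1727; Macaulay duration = 572.4528 / 77.1727 = 7.41781 half-year periods = 3.70891 years.
Modified duration = D_Mac / (1 + y) = 3.70891 / 1.05475 = 3.51638 years.

3.52 years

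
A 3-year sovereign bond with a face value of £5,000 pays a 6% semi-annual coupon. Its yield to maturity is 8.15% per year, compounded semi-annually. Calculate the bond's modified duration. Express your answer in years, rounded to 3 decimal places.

2.674 years

Periodic yield y = 0.04075. First find Macaulay duration:
  t   CF        PV=CF/(1+0.04075)^t    t·PV
  1       150.00       144.1268       144.1268
  2       150.00       138.4836       276.9672
  3       150.00       133.0614       399.1841
  4       150.00       127.8514       511.4057
  5       150.00       122.8455       614.2274
  6     5,150.00     4,052.5531    24,315.3185
  Σ                  4,718.9218    26,261.2297
P = 4,718.9218; Macaulay duration = 26,261.2297 / 4,718.9218 = 5.56509 half-year periods = 2.78255 years.
Modified duration = D_Mac / (1 + y) = 2.78255 / 1.04075 = 2.67360 years.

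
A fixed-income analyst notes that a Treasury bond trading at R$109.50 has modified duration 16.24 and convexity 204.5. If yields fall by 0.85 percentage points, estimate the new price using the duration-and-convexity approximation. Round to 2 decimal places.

Duration effect: -D_mod·Δy = -16.24 × (-0.0085) = +0.138040
Convexity effect: ½·C·(Δy)² = 0.5 × 204.5 × (-0.0085)² = +0.0073875625
ΔP/P ≈ +0.138040 + 0.0073875625 = +0.1454275625
New price ≈ 109.50 × (1 + 0.1454275625) = 125.42431809375.

R$125.42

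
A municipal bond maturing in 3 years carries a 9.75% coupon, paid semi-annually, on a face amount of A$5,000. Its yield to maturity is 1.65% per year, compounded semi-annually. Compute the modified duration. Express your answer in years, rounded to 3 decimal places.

Periodic yield y = 0.00825. First find Macaulay duration:
  t   CF        PV=CF/(1+0.00825)^t    t·PV
  1       243.75       241.7555       241.7555
  2       243.75       239.7774       479.5547
  3       243.75       237.8154       713.4461
  4       243.75       235.8695       943.4778
  5       243.75       233.9395     1,169.6973
  6     5,243.75     4,991.5175    29,949.1047
  Σ                  6,180.6746    33,497.0362
P = 6,180.6746; Macaulay duration = 33,497.0362 / 6,180.6746 = 5.41964 half-year periods = 2.70982 years.
Modified duration = D_Mac / (1 + y) = 2.70982 / 1.00825 = 2.68765 years.

2.688 years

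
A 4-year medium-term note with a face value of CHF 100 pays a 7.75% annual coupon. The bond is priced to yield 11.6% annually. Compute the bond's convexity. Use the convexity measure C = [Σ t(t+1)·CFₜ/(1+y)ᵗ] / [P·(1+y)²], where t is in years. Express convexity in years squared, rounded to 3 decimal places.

13.722

With y = 0.116:
  t   CF        PV=CF/(1+0.116)^t    t·PV        t(t+1)·PV
  1         7.75         6.9444         6.9444          13.8889
  2         7.75         6.2226        12.4452          37.3357
  3         7.75         5.5758        16.7275          66.9099
  4       107.75        69.4641       277.8565       1,389.2823
  Σ                     88.2070       313.9736       1,507.4168
P = 88.2070.
Convexity = Σ t(t+1)·PV / [P·(1+y)²] = 1,507.4168 / (88.2070 × 1.245456) = 13.72151.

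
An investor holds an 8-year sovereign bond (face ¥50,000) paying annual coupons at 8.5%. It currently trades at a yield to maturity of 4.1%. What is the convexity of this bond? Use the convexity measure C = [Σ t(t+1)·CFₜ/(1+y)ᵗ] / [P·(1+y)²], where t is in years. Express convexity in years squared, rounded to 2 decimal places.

48.54

With y = 0.041:
  t   CF        PV=CF/(1+0.041)^t    t·PV        t(t+1)·PV
  1     4,250.00     4,082.6129     4,082.6129       8,165.2257
  2     4,250.00     3,921.8183     7,843.6366      23,530.9099
  3     4,250.00     3,767.3567    11,302.0701      45,208.2804
  4     4,250.00     3,618.9786    14,475.9143      72,379.5715
  5     4,250.00     3,476.4444    17,382.2218     104,293.3307
  6     4,250.00     3,339.5239    20,037.1433     140,260.0028
  7     4,250.00     3,207.9960    22,455.9723     179,647.7782
  8    54,250.00    39,336.3361   314,690.6891   2,832,216.2019
  Σ                 64,751.0669   412,270.2603   3,405,701.3012
P = 64,751.0669.
Convexity = Σ t(t+1)·PV / [P·(1+y)²] = 3,405,701.3012 / (64,751.0669 × 1.083681) = 48.53535.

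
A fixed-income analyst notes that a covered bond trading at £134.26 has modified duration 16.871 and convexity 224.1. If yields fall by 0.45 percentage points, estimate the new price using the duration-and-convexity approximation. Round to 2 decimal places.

Duration effect: -D_mod·Δy = -16.871 × (-0.0045) = +0.0759195
Convexity effect: ½·C·(Δy)² = 0.5 × 224.1 × (-0.0045)² = +0.0022690125
ΔP/P ≈ +0.0759195 + 0.0022690125 = +0.0781885125
New price ≈ 134.26 × (1 + 0.0781885125) = 144.75758968825.

£144.76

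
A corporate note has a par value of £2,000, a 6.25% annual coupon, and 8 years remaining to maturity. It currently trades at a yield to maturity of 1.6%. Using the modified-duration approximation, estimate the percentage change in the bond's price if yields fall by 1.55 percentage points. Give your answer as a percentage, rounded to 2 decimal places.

Periodic yield y = 0.016. Modified duration first:
  t   CF        PV=CF/(1+0.016)^t    t·PV
  1       125.00       123.0315       123.0315
  2       125.00       121.0940       242.1880
  3       125.00       119.1870       357.5610
  4       125.00       117.3100       469.2402
  5       125.00       115.4626       577.3132
  6       125.00       113.6443       681.8660
  7       125.00       111.8547       782.9826
  8     2,125.00     1,871.5838    14,972.6702
  Σ                  2,693.1679    18,206.8525
P = 2,693.1679; D_Mac = 6.76039 yrs; D_mod = 6.76039/(1+0.016) = 6.65392 yrs.
ΔP/P ≈ -D_mod · Δy = -6.65392 × (-0.0155) = +0.103136 = +10.3136%.

+10.31%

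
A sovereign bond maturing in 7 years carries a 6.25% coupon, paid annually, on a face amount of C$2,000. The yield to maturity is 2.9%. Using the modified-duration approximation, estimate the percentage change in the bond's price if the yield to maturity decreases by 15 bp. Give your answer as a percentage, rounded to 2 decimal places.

+0.87%

Periodic yield y = 0.029. Modified duration first:
  t   CF        PV=CF/(1+0.029)^t    t·PV
  1       125.00       121.4772       121.4772
  2       125.00       118.0536       236.1072
  3       125.00       114.7265       344.1796
  4       125.00       111.4932       445.9729
  5       125.00       108.3511       541.7553
  6       125.00       105.2974       631.7846
  7     2,125.00     1,739.6077    12,177.2536
  Σ                  2,419.0067    14,498.5304
P = 2,419.0067; D_Mac = 5.99359 yrs; D_mod = 5.99359/(1+0.029) = 5.82467 yrs.
ΔP/P ≈ -D_mod · Δy = -5.82467 × (-0.0015) = +0.008737 = +0.8737%.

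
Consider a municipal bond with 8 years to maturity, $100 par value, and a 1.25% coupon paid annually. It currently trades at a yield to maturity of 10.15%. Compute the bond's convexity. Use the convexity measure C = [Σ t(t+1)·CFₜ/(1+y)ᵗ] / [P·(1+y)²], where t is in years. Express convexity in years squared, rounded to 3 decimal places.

With y = 0.1015:
  t   CF        PV=CF/(1+0.1015)^t    t·PV        t(t+1)·PV
  1         1.25         1.1348         1.1348           2.2696
  2         1.25         1.0302         2.0605           6.1815
  3         1.25         0.9353         2.8059          11.2237
  4         1.25         0.8491         3.3965          16.9825
  5         1.25         0.7709         3.8544          23.1264
  6         1.25         0.6998         4.1991          29.3936
  7         1.25         0.6354         4.4475          35.5800
  8       101.25        46.7217       373.7739       3,363.9654
  Σ                     52.7773       395.6727       3,488.7228
P = 52.7773.
Convexity = Σ t(t+1)·PV / [P·(1+y)²] = 3,488.7228 / (52.7773 × 1.213302) = 54.48163.

54.482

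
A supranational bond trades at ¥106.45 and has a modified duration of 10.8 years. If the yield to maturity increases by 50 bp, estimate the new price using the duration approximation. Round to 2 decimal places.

Duration approximation: ΔP/P ≈ -D_mod · Δy = -10.8 × (+0.005) = -0.054000.
New price ≈ 106.45 × (1 - 0.054000) = 100.70170.

¥100.70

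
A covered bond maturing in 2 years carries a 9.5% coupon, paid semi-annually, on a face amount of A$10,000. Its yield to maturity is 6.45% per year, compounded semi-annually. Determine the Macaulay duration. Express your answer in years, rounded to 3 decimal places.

1.872 years

Periodic yield y = 0.03225. Discount each cash flow and weight by its period:
  t   CF        PV=CF/(1+0.03225)^t    t·PV
  1       475.00       460.1598       460.1598
  2       475.00       445.7833       891.5667
  3       475.00       431.8560     1,295.5679
  4    10,475.00     9,226.0216    36,904.0863
  Σ                 10,563.8207    39,551.3807
Price P = Σ PV = 10,563.8207.
Macaulay duration = Σ(t·PV) / P = 39,551.3807 / 10,563.8207 = 3.74404 half-year periods.
In years: 3.74404 / 2 = 1.87202 years.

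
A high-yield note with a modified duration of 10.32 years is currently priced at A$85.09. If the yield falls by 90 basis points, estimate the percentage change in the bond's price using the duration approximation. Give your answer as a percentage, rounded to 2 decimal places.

Duration approximation: ΔP/P ≈ -D_mod · Δy = -10.32 × (-0.009) = +0.092880.
As a percentage: +9.2880%.

+9.29%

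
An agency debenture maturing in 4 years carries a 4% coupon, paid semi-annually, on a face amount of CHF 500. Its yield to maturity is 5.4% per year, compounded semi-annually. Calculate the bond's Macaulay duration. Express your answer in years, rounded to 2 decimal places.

Periodic yield y = 0.027. Discount each cash flow and weight by its period:
  t   CF        PV=CF/(1+0.027)^t    t·PV
  1        10.00         9.7371         9.7371
  2        10.00         9.4811        18.9622
  3        10.00         9.2318        27.6955
  4        10.00         8.9891        35.9566
  5        10.00         8.7528        43.7641
  6        10.00         8.5227        51.1362
  7        10.00         8.2986        58.0905
  8       510.00       412.1038     3,296.8305
  Σ                    475.1172     3,542.1727
Price P = Σ PV = 475.1172.
Macaulay duration = Σ(t·PV) / P = 3,542.1727 / 475.1172 = 7.45537 half-year periods.
In years: 7.45537 / 2 = 3.72768 years.

3.73 years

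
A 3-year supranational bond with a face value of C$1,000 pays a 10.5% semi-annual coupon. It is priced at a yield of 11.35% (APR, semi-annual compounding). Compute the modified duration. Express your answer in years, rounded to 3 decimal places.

2.503 years

Periodic yield y = 0.05675. First find Macaulay duration:
  t   CF        PV=CF/(1+0.05675)^t    t·PV
  1        52.50        49.6806        49.6806
  2        52.50        47.0127        94.0253
  3        52.50        44.4880       133.4639
  4        52.50        42.0989       168.3954
  5        52.50        39.8380       199.1902
  6     1,052.50       755.7681     4,534.6087
  Σ                    978.8863     5,179.3642
P = 978.8863; Macaulay duration = 5,179.3642 / 978.8863 = 5.29108 half-year periods = 2.64554 years.
Modified duration = D_Mac / (1 + y) = 2.64554 / 1.05675 = 2.50347 years.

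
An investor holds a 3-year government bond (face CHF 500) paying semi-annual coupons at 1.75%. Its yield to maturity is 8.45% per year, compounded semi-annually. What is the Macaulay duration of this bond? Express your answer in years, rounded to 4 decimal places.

2.9277 years

Periodic yield y = 0.04225. Discount each cash flow and weight by its period:
  t   CF        PV=CF/(1+0.04225)^t    t·PV
  1        4.375         4.1976         4.1976
  2        4.375         4.0275         8.0550
  3        4.375         3.8642        11.5927
  4        4.375         3.7076        14.8303
  5        4.375         3.5573        17.7864
  6      504.375       393.4795     2,360.8771
  Σ                    412.8337     2,417.3391
Price P = Σ PV = 412.8337.
Macaulay duration = Σ(t·PV) / P = 2,417.3391 / 412.8337 = 5.85548 half-year periods.
In years: 5.85548 / 2 = 2.92774 years.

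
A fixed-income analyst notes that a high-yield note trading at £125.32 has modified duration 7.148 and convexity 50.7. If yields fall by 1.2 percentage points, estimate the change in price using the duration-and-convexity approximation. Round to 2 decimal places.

+£11.21

Duration effect: -D_mod·Δy = -7.148 × (-0.012) = +0.085776
Convexity effect: ½·C·(Δy)² = 0.5 × 50.7 × (-0.012)² = +0.0036504
ΔP/P ≈ +0.085776 + 0.0036504 = +0.0894264
ΔP ≈ 125.32 × (+0.0894264) = +11.206916448.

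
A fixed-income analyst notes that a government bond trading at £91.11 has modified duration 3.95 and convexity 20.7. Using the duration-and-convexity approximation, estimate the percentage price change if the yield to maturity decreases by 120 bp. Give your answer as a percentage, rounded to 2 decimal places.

+4.89%

Duration effect: -D_mod·Δy = -3.95 × (-0.012) = +0.047400
Convexity effect: ½·C·(Δy)² = 0.5 × 20.7 × (-0.012)² = +0.0014904
ΔP/P ≈ +0.047400 + 0.0014904 = +0.0488904
= +4.88904%.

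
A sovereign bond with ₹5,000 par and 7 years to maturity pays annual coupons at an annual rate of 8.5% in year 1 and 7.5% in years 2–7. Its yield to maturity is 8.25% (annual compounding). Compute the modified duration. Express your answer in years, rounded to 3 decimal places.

5.192 years

Periodic yield y = 0.0825. First find Macaulay duration:
  t   CF        PV=CF/(1+0.0825)^t    t·PV
  1       425.00       392.6097       392.6097
  2       375.00       320.0188       640.0375
  3       375.00       295.6294       886.8881
  4       375.00       273.0987     1,092.3948
  5       375.00       252.2852     1,261.4259
  6       375.00       233.0579     1,398.3474
  7     5,375.00     3,085.9091    21,601.3639
  Σ                  4,852.6088    27,273.0674
P = 4,852.6088; Macaulay duration = 27,273.0674 / 4,852.6088 = 5.62029 years.
Modified duration = D_Mac / (1 + y) = 5.62029 / 1.0825 = 5.19195 years.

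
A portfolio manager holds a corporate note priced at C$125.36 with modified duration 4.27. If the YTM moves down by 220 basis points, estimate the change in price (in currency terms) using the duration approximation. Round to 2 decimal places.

+C$11.78

Duration approximation: ΔP/P ≈ -D_mod · Δy = -4.27 × (-0.022) = +0.093940.
ΔP ≈ 125.36 × (+0.093940) = +11.7763184.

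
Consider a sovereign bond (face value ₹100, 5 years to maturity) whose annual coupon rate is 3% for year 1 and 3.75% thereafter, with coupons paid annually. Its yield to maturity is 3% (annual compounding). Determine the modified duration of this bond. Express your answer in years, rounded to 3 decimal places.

Periodic yield y = 0.03. First find Macaulay duration:
  t   CF        PV=CF/(1+0.03)^t    t·PV
  1         3.00         2.9126         2.9126
  2         3.75         3.5347         7.0695
  3         3.75         3.4318        10.2953
  4         3.75         3.3318        13.3273
  5       103.75        89.4957       447.4783
  Σ                    102.7066       481.0830
P = 102.7066; Macaulay duration = 481.0830 / 102.7066 = 4.68405 years.
Modified duration = D_Mac / (1 + y) = 4.68405 / 1.03 = 4.54762 years.

4.548 years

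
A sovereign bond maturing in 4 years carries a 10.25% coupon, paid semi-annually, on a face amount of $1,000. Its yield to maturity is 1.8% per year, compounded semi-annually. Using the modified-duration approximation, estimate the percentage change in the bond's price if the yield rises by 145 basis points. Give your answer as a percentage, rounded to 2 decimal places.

-4.99%

Periodic yield y = 0.009. Modified duration first:
  t   CF        PV=CF/(1+0.009)^t    t·PV
  1        51.25        50.7929        50.7929
  2        51.25        50.3398       100.6796
  3        51.25        49.8908       149.6724
  4        51.25        49.4458       197.7831
  5        51.25        49.0047       245.0237
  6        51.25        48.5676       291.4058
  7        51.25        48.1344       336.9409
  8     1,051.25       978.5357     7,828.2857
  Σ                  1,324.7117     9,200.5840
P = 1,324.7117; D_Mac = 6.94535 half-year periods = 3.47267 yrs; D_mod = 3.47267/(1+0.009) = 3.44170 yrs.
ΔP/P ≈ -D_mod · Δy = -3.44170 × (+0.0145) = -0.049905 = -4.9905%.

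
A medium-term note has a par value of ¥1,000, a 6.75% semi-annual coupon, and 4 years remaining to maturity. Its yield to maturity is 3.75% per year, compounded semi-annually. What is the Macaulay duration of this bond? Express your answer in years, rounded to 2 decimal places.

Periodic yield y = 0.01875. Discount each cash flow and weight by its period:
  t   CF        PV=CF/(1+0.01875)^t    t·PV
  1        33.75        33.1288        33.1288
  2        33.75        32.5191        65.0382
  3        33.75        31.9206        95.7618
  4        33.75        31.3331       125.3324
  5        33.75        30.7564       153.7821
  6        33.75        30.1903       181.1421
  7        33.75        29.6347       207.4428
  8     1,033.75       890.9935     7,127.9482
  Σ                  1,110.4766     7,989.5764
Price P = Σ PV = 1,110.4766.
Macaulay duration = Σ(t·PV) / P = 7,989.5764 / 1,110.4766 = 7.19473 half-year periods.
In years: 7.19473 / 2 = 3.59736 years.

3.60 years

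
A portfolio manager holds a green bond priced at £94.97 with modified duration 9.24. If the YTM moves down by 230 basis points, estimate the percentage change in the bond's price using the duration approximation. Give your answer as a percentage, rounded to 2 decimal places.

Duration approximation: ΔP/P ≈ -D_mod · Δy = -9.24 × (-0.023) = +0.212520.
As a percentage: +21.2520%.

+21.25%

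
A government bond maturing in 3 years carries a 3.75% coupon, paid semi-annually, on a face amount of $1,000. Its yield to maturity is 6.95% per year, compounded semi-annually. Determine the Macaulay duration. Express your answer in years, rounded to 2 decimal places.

Periodic yield y = 0.03475. Discount each cash flow and weight by its period:
  t   CF        PV=CF/(1+0.03475)^t    t·PV
  1        18.75        18.1203        18.1203
  2        18.75        17.5118        35.0236
  3        18.75        16.9237        50.7711
  4        18.75        16.3553        65.4214
  5        18.75        15.8061        79.0304
  6     1,018.75       829.9559     4,979.7353
  Σ                    914.6731     5,228.1020
Price P = Σ PV = 914.6731.
Macaulay duration = Σ(t·PV) / P = 5,228.1020 / 914.6731 = 5.71581 half-year periods.
In years: 5.71581 / 2 = 2.85791 years.

2.86 years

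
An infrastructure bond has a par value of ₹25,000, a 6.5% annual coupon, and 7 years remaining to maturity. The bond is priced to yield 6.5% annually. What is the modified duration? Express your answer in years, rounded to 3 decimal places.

Periodic yield y = 0.065. First find Macaulay duration:
  t   CF        PV=CF/(1+0.065)^t    t·PV
  1     1,625.00     1,525.8216     1,525.8216
  2     1,625.00     1,432.6963     2,865.3927
  3     1,625.00     1,345.2548     4,035.7643
  4     1,625.00     1,263.1500     5,052.6001
  5     1,625.00     1,186.0564     5,930.2818
  6     1,625.00     1,113.6679     6,682.0077
  7    26,625.00    17,133.3530   119,933.4708
  Σ                 25,000.0000   146,025.3389
P = 25,000.0000; Macaulay duration = 146,025.3389 / 25,000.0000 = 5.84101 years.
Modified duration = D_Mac / (1 + y) = 5.84101 / 1.065 = 5.48452 years.

5.485 years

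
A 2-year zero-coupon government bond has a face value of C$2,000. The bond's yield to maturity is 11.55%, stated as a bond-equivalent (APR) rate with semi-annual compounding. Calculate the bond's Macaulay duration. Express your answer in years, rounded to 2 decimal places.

2.00 years

A zero-coupon bond has a single cash flow at maturity, so its Macaulay duration equals its maturity: 2 years.
(Equivalently: 4 semi-annual periods ÷ 2 = 2 years.)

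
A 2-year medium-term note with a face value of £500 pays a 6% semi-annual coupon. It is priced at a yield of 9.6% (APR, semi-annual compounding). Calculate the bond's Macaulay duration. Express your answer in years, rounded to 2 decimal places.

Periodic yield y = 0.048. Discount each cash flow and weight by its period:
  t   CF        PV=CF/(1+0.048)^t    t·PV
  1        15.00        14.3130        14.3130
  2        15.00        13.6574        27.3148
  3        15.00        13.0319        39.0957
  4       515.00       426.9353     1,707.7413
  Σ                    467.9376     1,788.4648
Price P = Σ PV = 467.9376.
Macaulay duration = Σ(t·PV) / P = 1,788.4648 / 467.9376 = 3.82202 half-year periods.
In years: 3.82202 / 2 = 1.91101 years.

1.91 years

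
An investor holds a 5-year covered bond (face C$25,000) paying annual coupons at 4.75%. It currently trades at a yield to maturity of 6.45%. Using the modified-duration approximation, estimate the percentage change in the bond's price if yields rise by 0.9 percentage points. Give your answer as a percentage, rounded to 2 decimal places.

-3.85%

Periodic yield y = 0.0645. Modified duration first:
  t   CF        PV=CF/(1+0.0645)^t    t·PV
  1     1,187.50     1,115.5472     1,115.5472
  2     1,187.50     1,047.9542     2,095.9083
  3     1,187.50       984.4567     2,953.3701
  4     1,187.50       924.8067     3,699.2267
  5    26,187.50    19,158.6856    95,793.4282
  Σ                 23,231.4504   105,657.4805
P = 23,231.4504; D_Mac = 4.54804 yrs; D_mod = 4.54804/(1+0.0645) = 4.27246 yrs.
ΔP/P ≈ -D_mod · Δy = -4.27246 × (+0.009) = -0.038452 = -3.8452%.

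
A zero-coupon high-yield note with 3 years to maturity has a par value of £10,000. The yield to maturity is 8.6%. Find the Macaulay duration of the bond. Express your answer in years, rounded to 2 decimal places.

A zero-coupon bond has a single cash flow at maturity, so its Macaulay duration equals its maturity: 3 years.

3.00 years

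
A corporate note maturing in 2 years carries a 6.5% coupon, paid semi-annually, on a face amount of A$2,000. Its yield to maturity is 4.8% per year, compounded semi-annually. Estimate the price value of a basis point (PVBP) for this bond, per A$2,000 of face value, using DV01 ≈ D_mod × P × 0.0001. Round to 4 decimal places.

Periodic yield y = 0.024.
  t   CF        PV=CF/(1+0.024)^t    t·PV
  1        65.00        63.4766        63.4766
  2        65.00        61.9888       123.9777
  3        65.00        60.5360       181.6079
  4     2,065.00     1,878.1066     7,512.4262
  Σ                  2,064.1079     7,881.4884
P = 2,064.1079; D_Mac = 3.81835 half-year periods = 1.90918 yrs; D_mod = 1.86443 yrs.
DV01 ≈ 1.86443 × 2,064.1079 × 0.0001 = 0.384838.

A$0.3848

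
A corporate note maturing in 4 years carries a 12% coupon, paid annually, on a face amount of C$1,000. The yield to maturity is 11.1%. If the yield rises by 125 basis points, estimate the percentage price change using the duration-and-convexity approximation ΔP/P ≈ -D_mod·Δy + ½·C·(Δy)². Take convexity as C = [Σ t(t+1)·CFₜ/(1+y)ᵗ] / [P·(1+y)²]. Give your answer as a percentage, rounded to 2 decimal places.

-3.74%

With y = 0.111:
  t   CF        PV=CF/(1+0.111)^t    t·PV        t(t+1)·PV
  1       120.00       108.0108       108.0108         216.0216
  2       120.00        97.2194       194.4389         583.3167
  3       120.00        87.5062       262.5187       1,050.0750
  4     1,120.00       735.1260     2,940.5040      14,702.5201
  Σ                  1,027.8625     3,505.4725      16,551.9334
P = 1,027.8625; D_Mac = 3.41045 yrs; D_mod = 3.06971 yrs; C = 13.04625.
Duration effect: -3.06971 × (+0.0125) = -0.038371
Convexity effect: 0.5 × 13.04625 × (0.0125)² = +0.0010192
ΔP/P ≈ -0.038371 + 0.0010192 = -0.037352 = -3.7352%.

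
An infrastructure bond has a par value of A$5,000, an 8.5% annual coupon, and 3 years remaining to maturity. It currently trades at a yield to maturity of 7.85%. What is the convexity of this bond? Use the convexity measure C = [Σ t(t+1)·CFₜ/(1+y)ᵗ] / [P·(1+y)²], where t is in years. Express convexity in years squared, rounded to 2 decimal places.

With y = 0.0785:
  t   CF        PV=CF/(1+0.0785)^t    t·PV        t(t+1)·PV
  1       425.00       394.0658       394.0658         788.1317
  2       425.00       365.3832       730.7665       2,192.2995
  3     5,425.00     4,324.5338    12,973.6014      51,894.4054
  Σ                  5,083.9829    14,098.4337      54,874.8366
P = 5,083.9829.
Convexity = Σ t(t+1)·PV / [P·(1+y)²] = 54,874.8366 / (5,083.9829 × 1.163162) = 9.27959.

9.28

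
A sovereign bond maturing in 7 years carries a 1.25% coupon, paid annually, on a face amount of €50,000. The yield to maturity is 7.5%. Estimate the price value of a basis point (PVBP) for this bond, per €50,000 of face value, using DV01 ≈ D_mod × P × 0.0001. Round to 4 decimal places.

€20.7676

Periodic yield y = 0.075.
  t   CF        PV=CF/(1+0.075)^t    t·PV
  1       625.00       581.3953       581.3953
  2       625.00       540.8329     1,081.6658
  3       625.00       503.1004     1,509.3011
  4       625.00       468.0003     1,872.0013
  5       625.00       435.3491     2,176.7457
  6       625.00       404.9759     2,429.8557
  7    50,625.00    30,514.4669   213,601.2680
  Σ                 33,448.1209   223,252.2329
P = 33,448.1209; D_Mac = 6.67458 yrs; D_mod = 6.20891 yrs.
DV01 ≈ 6.20891 × 33,448.1209 × 0.0001 = 20.767650.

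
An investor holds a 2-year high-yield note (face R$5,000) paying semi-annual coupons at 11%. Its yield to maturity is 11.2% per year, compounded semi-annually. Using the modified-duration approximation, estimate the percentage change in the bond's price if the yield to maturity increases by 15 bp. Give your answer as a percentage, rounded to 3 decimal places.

Periodic yield y = 0.056. Modified duration first:
  t   CF        PV=CF/(1+0.056)^t    t·PV
  1       275.00       260.4167       260.4167
  2       275.00       246.6067       493.2134
  3       275.00       233.5291       700.5872
  4     5,275.00     4,241.9622    16,967.8487
  Σ                  4,982.5146    18,422.0659
P = 4,982.5146; D_Mac = 3.69734 half-year periods = 1.84867 yrs; D_mod = 1.84867/(1+0.056) = 1.75064 yrs.
ΔP/P ≈ -D_mod · Δy = -1.75064 × (+0.0015) = -0.002626 = -0.2626%.

-0.263%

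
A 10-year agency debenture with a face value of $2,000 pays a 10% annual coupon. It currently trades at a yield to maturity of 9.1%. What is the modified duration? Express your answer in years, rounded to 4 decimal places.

6.2808 years

Periodic yield y = 0.091. First find Macaulay duration:
  t   CF        PV=CF/(1+0.091)^t    t·PV
  1       200.00       183.3181       183.3181
  2       200.00       168.0275       336.0551
  3       200.00       154.0124       462.0373
  4       200.00       141.1663       564.6651
  5       200.00       129.3916       646.9582
  6       200.00       118.5991       711.5948
  7       200.00       108.7068       760.9477
  8       200.00        99.6396       797.1168
  9       200.00        91.3287       821.9582
  10    2,200.00       920.8209     9,208.2091
  Σ                  2,115.0111    14,492.8604
P = 2,115.0111; Macaulay duration = 14,492.8604 / 2,115.0111 = 6.85238 years.
Modified duration = D_Mac / (1 + y) = 6.85238 / 1.091 = 6.28083 years.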